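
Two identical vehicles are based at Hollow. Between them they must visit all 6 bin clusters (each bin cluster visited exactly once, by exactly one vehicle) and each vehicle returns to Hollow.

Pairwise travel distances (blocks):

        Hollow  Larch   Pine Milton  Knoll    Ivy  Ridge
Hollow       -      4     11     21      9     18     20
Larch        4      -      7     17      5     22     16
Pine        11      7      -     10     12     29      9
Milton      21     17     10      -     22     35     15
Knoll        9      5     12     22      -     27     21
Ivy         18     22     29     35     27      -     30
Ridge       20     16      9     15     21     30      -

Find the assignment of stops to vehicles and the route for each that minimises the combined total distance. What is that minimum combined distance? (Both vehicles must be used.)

102 blocks — the smallest possible combined total.

Try each way of splitting the stops between the two vehicles (each non-empty) and, for each split, find the best tour for each vehicle:
  {Larch} + {Pine, Milton, Knoll, Ivy, Ridge}: 8 + 94 = 102
  {Pine} + {Larch, Milton, Knoll, Ivy, Ridge}: 22 + 94 = 116
  {Larch, Pine} + {Milton, Knoll, Ivy, Ridge}: 22 + 94 = 116
  {Milton} + {Larch, Pine, Knoll, Ivy, Ridge}: 42 + 78 = 120
  {Larch, Milton} + {Pine, Knoll, Ivy, Ridge}: 42 + 78 = 120
  {Pine, Milton} + {Larch, Knoll, Ivy, Ridge}: 42 + 78 = 120
  … (31 splits in total)
Best: vehicle 1 Hollow → Larch → Hollow = 8; vehicle 2 Hollow → Knoll → Pine → Milton → Ridge → Ivy → Hollow = 94; combined 102.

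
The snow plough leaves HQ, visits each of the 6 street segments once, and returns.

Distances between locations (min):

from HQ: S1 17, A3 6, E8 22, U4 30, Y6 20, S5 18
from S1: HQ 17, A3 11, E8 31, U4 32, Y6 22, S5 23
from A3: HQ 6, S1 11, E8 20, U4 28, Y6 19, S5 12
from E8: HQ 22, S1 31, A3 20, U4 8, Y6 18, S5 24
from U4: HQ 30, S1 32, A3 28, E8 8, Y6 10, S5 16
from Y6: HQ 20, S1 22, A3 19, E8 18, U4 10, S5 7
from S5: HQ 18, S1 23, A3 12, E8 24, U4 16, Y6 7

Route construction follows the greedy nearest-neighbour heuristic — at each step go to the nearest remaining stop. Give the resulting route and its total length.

At HQ the remaining stops are A3 6, S1 17, S5 18, Y6 20, E8 22, U4 30; go to A3.
At A3 the remaining stops are S1 11, S5 12, Y6 19, E8 20, U4 28; go to S1.
At S1 the remaining stops are Y6 22, S5 23, E8 31, U4 32; go to Y6.
At Y6 the remaining stops are S5 7, U4 10, E8 18; go to S5.
At S5 the remaining stops are U4 16, E8 24; go to U4.
At U4 the remaining stops are E8 8; go to E8.
Return E8→HQ: 22.
Total = 6 + 11 + 22 + 7 + 16 + 8 + 22 = 92.

Total distance 92 min via the nearest-neighbour route HQ → A3 → S1 → Y6 → S5 → U4 → E8 → HQ.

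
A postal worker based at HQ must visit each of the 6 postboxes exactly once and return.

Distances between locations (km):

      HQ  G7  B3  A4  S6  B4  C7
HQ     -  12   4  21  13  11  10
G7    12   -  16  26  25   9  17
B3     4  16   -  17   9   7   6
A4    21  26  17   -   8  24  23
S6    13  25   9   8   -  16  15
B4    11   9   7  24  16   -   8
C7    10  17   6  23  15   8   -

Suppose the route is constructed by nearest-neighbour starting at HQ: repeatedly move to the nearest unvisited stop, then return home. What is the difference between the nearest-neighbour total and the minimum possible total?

8 km longer than the optimal tour.

From HQ: B3=4, C7=10, B4=11, G7=12, S6=13, A4=21 → choose B3 (4).
From B3: C7=6, B4=7, S6=9, G7=16, A4=17 → choose C7 (6).
From C7: B4=8, S6=15, G7=17, A4=23 → choose B4 (8).
From B4: G7=9, S6=16, A4=24 → choose G7 (9).
From G7: S6=25, A4=26 → choose S6 (25).
From S6: A4=8 → choose A4 (8).
NN route HQ → B3 → C7 → B4 → G7 → S6 → A4 → HQ costs 81.
Optimal: HQ → G7 → B4 → C7 → B3 → A4 → S6 → HQ costs 73 (by enumerating all 360 distinct tours).
Excess = 81 − 73 = 8.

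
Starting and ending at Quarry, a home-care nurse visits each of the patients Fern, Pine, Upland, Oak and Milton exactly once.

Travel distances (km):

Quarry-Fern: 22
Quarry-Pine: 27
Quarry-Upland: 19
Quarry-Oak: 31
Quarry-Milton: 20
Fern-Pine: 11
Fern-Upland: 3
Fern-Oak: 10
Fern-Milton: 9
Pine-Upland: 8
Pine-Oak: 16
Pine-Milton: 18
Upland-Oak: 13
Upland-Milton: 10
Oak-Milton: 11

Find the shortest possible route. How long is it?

With 5 stops there are 5!/2 = 60 distinct round trips (a route and its reverse cost the same).
Quarry→Fern→Pine→Upland→Oak→Milton→Quarry: 22+11+8+13+11+20 = 85
Quarry→Fern→Pine→Upland→Milton→Oak→Quarry: 22+11+8+10+11+31 = 93
Quarry→Fern→Pine→Oak→Upland→Milton→Quarry: 22+11+16+13+10+20 = 92
Quarry→Fern→Pine→Oak→Milton→Upland→Quarry: 22+11+16+11+10+19 = 89
Quarry→Fern→Pine→Milton→Upland→Oak→Quarry: 22+11+18+10+13+31 = 105
Quarry→Fern→Pine→Milton→Oak→Upland→Quarry: 22+11+18+11+13+19 = 94
Quarry→Fern→Upland→Pine→Oak→Milton→Quarry: 22+3+8+16+11+20 = 80
Quarry→Fern→Upland→Pine→Milton→Oak→Quarry: 22+3+8+18+11+31 = 93
Quarry→Fern→Upland→Oak→Pine→Milton→Quarry: 22+3+13+16+18+20 = 92
Quarry→Fern→Upland→Oak→Milton→Pine→Quarry: 22+3+13+11+18+27 = 94
Quarry→Fern→Upland→Milton→Pine→Oak→Quarry: 22+3+10+18+16+31 = 100
Quarry→Fern→Upland→Milton→Oak→Pine→Quarry: 22+3+10+11+16+27 = 89
Quarry→Fern→Oak→Pine→Upland→Milton→Quarry: 22+10+16+8+10+20 = 86
Quarry→Fern→Oak→Pine→Milton→Upland→Quarry: 22+10+16+18+10+19 = 95
… (46 more)
Quarry→Pine→Upland→Fern→Oak→Milton→Quarry: 27+8+3+10+11+20 = 79  ← best
The minimum is 79.
One optimal route: Quarry → Pine → Upland → Fern → Oak → Milton → Quarry (or its reverse).

Shortest round trip = 79 km.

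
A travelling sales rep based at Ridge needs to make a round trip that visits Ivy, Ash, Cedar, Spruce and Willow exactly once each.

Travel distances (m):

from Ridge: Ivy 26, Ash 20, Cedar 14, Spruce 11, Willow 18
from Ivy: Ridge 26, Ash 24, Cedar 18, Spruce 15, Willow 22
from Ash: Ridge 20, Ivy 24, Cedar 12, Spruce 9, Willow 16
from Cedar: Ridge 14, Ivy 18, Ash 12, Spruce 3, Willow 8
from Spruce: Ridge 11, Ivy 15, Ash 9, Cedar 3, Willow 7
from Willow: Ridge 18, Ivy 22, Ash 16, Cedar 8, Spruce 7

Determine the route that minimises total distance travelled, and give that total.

Ridge - Ivy - Ash - Cedar - Spruce - Willow - Ridge: 26+24+12+3+7+18 = 90
Ridge - Ivy - Ash - Cedar - Willow - Spruce - Ridge: 26+24+12+8+7+11 = 88
Ridge - Ivy - Ash - Spruce - Cedar - Willow - Ridge: 26+24+9+3+8+18 = 88
Ridge - Ivy - Ash - Spruce - Willow - Cedar - Ridge: 26+24+9+7+8+14 = 88
Ridge - Ivy - Ash - Willow - Cedar - Spruce - Ridge: 26+24+16+8+3+11 = 88
Ridge - Ivy - Ash - Willow - Spruce - Cedar - Ridge: 26+24+16+7+3+14 = 90
Ridge - Ivy - Cedar - Ash - Spruce - Willow - Ridge: 26+18+12+9+7+18 = 90
Ridge - Ivy - Cedar - Ash - Willow - Spruce - Ridge: 26+18+12+16+7+11 = 90
Ridge - Ivy - Cedar - Spruce - Ash - Willow - Ridge: 26+18+3+9+16+18 = 90
Ridge - Ivy - Cedar - Spruce - Willow - Ash - Ridge: 26+18+3+7+16+20 = 90
Ridge - Ivy - Cedar - Willow - Ash - Spruce - Ridge: 26+18+8+16+9+11 = 88
Ridge - Ivy - Cedar - Willow - Spruce - Ash - Ridge: 26+18+8+7+9+20 = 88
Ridge - Ivy - Spruce - Ash - Cedar - Willow - Ridge: 26+15+9+12+8+18 = 88
Ridge - Ivy - Spruce - Ash - Willow - Cedar - Ridge: 26+15+9+16+8+14 = 88
… (46 more)
The minimum is 88.
One optimal route: Ridge → Ivy → Ash → Cedar → Willow → Spruce → Ridge (or its reverse).

Minimum total distance: 88 m.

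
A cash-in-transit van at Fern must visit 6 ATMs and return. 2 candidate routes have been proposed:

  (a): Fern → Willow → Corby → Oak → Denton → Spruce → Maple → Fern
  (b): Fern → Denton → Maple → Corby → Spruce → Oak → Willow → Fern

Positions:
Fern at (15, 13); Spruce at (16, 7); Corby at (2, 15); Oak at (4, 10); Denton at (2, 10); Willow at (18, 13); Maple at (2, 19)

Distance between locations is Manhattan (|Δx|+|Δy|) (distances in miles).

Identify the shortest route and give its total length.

(a): 3 + 18 + 7 + 2 + 17 + 26 + 19 = 92
(b): 16 + 9 + 4 + 22 + 15 + 17 + 3 = 86

Shortest is (b), total 86 miles.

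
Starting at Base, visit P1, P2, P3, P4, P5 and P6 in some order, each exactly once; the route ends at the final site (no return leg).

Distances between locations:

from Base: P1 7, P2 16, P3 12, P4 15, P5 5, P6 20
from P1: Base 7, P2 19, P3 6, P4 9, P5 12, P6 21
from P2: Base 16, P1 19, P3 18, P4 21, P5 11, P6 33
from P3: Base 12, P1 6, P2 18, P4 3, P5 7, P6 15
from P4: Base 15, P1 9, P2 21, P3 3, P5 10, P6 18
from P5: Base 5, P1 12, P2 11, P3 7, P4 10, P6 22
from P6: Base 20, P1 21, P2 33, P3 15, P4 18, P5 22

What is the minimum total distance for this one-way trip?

Minimum one-way distance = 62.

There are 6! = 720 possible orderings.
Base → P1 → P2 → P3 → P4 → P5 → P6: 7+19+18+3+10+22 = 79
Base → P1 → P2 → P3 → P4 → P6 → P5: 7+19+18+3+18+22 = 87
Base → P1 → P2 → P3 → P5 → P4 → P6: 7+19+18+7+10+18 = 79
Base → P1 → P2 → P3 → P5 → P6 → P4: 7+19+18+7+22+18 = 91
Base → P1 → P2 → P3 → P6 → P4 → P5: 7+19+18+15+18+10 = 87
Base → P1 → P2 → P3 → P6 → P5 → P4: 7+19+18+15+22+10 = 91
Base → P1 → P2 → P4 → P3 → P5 → P6: 7+19+21+3+7+22 = 79
Base → P1 → P2 → P4 → P3 → P6 → P5: 7+19+21+3+15+22 = 87
… (712 more)
Base → P5 → P2 → P1 → P3 → P4 → P6: 5+11+19+6+3+18 = 62  ← best
The minimum is 62.
One shortest path: Base → P5 → P2 → P1 → P3 → P4 → P6.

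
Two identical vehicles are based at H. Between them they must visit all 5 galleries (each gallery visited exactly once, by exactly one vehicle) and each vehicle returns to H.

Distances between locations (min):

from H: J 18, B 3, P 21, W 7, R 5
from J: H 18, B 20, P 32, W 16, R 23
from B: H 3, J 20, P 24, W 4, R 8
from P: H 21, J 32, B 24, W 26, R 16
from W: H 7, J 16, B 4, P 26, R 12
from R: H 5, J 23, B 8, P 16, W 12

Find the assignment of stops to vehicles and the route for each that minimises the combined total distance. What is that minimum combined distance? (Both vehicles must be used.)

Minimum combined distance: 82 min.

Check every non-empty split of the stops between the two vehicles; for each half take its own optimal tour:
  {J} + {B, P, W, R}: 36 + 54 = 90
  {B} + {J, P, W, R}: 6 + 76 = 82
  {J, B} + {P, W, R}: 41 + 54 = 95
  {P} + {J, B, W, R}: 42 + 51 = 93
  {J, P} + {B, W, R}: 71 + 24 = 95
  {B, P} + {J, W, R}: 48 + 51 = 99
  … (15 splits in total)
Best: vehicle 1 H → B → H = 6; vehicle 2 H → W → J → P → R → H = 76; combined 82.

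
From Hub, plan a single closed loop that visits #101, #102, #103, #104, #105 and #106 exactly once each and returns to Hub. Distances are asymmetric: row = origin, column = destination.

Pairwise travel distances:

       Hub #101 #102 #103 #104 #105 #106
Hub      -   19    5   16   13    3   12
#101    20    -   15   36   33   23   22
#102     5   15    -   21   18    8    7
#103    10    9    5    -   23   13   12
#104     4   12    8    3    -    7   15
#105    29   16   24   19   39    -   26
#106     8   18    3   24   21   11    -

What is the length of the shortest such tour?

75 — the shortest possible round trip.

Hub → #101 → #102 → #103 → #104 → #105 → #106 → Hub: 19+15+21+23+7+26+8 = 119
Hub → #101 → #102 → #103 → #104 → #106 → #105 → Hub: 19+15+21+23+15+11+29 = 133
Hub → #101 → #102 → #103 → #105 → #104 → #106 → Hub: 19+15+21+13+39+15+8 = 130
Hub → #101 → #102 → #103 → #105 → #106 → #104 → Hub: 19+15+21+13+26+21+4 = 119
Hub → #101 → #102 → #103 → #106 → #104 → #105 → Hub: 19+15+21+12+21+7+29 = 124
Hub → #101 → #102 → #103 → #106 → #105 → #104 → Hub: 19+15+21+12+11+39+4 = 121
Hub → #101 → #102 → #104 → #103 → #105 → #106 → Hub: 19+15+18+3+13+26+8 = 102
Hub → #101 → #102 → #104 → #103 → #106 → #105 → Hub: 19+15+18+3+12+11+29 = 107
… (712 more)
Hub → #104 → #103 → #102 → #105 → #101 → #106 → Hub: 13+3+5+8+16+22+8 = 75  ← best
The minimum is 75.
One optimal route: Hub → #104 → #103 → #102 → #105 → #101 → #106 → Hub.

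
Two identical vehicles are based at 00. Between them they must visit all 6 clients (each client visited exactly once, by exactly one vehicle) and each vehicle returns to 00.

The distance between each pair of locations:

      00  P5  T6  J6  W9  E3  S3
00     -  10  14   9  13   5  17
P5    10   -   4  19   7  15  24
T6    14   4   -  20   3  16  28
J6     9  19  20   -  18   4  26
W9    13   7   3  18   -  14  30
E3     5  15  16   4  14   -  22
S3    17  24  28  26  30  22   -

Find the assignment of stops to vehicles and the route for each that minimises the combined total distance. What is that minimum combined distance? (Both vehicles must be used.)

Minimum combined distance: 78.

There are 2^5 − 1 = 31 ways to divide the 6 stops into two non-empty groups. For each, the best each vehicle can do is its own shortest tour through its group:
  {P5} + {T6, J6, W9, E3, S3}: 20 + 75 = 95
  {T6} + {P5, J6, W9, E3, S3}: 28 + 75 = 103
  {P5, T6} + {J6, W9, E3, S3}: 28 + 74 = 102
  {J6} + {P5, T6, W9, E3, S3}: 18 + 67 = 85
  {P5, J6} + {T6, W9, E3, S3}: 38 + 67 = 105
  {T6, J6} + {P5, W9, E3, S3}: 43 + 67 = 110
  … (31 splits in total)
  {P5, T6, J6, W9, E3} + {S3}: 44 + 34 = 78  ← best
Best: vehicle 1 00 → P5 → T6 → W9 → J6 → E3 → 00 = 44; vehicle 2 00 → S3 → 00 = 34; combined 78.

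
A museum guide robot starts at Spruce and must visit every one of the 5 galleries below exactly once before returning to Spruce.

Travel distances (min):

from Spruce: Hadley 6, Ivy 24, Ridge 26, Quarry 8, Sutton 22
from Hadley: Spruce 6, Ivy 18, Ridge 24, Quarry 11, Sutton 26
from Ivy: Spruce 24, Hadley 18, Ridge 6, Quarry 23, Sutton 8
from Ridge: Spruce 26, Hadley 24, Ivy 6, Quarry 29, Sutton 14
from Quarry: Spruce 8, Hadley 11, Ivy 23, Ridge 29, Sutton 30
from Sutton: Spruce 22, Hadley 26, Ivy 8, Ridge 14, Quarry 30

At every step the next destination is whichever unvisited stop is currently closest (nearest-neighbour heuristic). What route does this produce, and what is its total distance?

From Spruce: distances to unvisited — Hadley=6, Quarry=8, Sutton=22, Ivy=24, Ridge=26. Nearest is Hadley (6).
From Hadley: distances to unvisited — Quarry=11, Ivy=18, Ridge=24, Sutton=26. Nearest is Quarry (11).
From Quarry: distances to unvisited — Ivy=23, Ridge=29, Sutton=30. Nearest is Ivy (23).
From Ivy: distances to unvisited — Ridge=6, Sutton=8. Nearest is Ridge (6).
From Ridge: distances to unvisited — Sutton=14. Nearest is Sutton (14).
Return Sutton→Spruce: 22.
Total = 6 + 11 + 23 + 6 + 14 + 22 = 82.

Nearest-neighbour total = 82 min; route Spruce → Hadley → Quarry → Ivy → Ridge → Sutton → Spruce.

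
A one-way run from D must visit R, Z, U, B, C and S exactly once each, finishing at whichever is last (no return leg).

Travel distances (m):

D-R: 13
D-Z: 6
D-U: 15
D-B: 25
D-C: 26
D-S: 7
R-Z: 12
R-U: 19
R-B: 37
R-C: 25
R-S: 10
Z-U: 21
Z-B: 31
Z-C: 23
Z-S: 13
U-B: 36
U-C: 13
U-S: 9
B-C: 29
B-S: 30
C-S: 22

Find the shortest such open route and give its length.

Shortest open route: 79 m.

There are 6! = 720 possible orderings.
D→R→Z→U→B→C→S: 13+12+21+36+29+22 = 133
D→R→Z→U→B→S→C: 13+12+21+36+30+22 = 134
D→R→Z→U→C→B→S: 13+12+21+13+29+30 = 118
D→R→Z→U→C→S→B: 13+12+21+13+22+30 = 111
D→R→Z→U→S→B→C: 13+12+21+9+30+29 = 114
D→R→Z→U→S→C→B: 13+12+21+9+22+29 = 106
D→R→Z→B→U→C→S: 13+12+31+36+13+22 = 127
D→R→Z→B→U→S→C: 13+12+31+36+9+22 = 123
… (712 more)
D→Z→R→S→U→C→B: 6+12+10+9+13+29 = 79  ← best
The minimum is 79.
One shortest path: D → Z → R → S → U → C → B.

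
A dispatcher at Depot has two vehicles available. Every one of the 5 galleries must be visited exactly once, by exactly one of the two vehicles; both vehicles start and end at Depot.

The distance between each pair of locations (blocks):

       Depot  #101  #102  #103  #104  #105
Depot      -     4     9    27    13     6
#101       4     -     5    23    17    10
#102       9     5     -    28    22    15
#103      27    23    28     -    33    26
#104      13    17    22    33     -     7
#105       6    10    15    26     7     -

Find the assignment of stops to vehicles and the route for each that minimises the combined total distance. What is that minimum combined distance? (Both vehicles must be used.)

90 blocks — the smallest possible combined total.

Try each way of splitting the stops between the two vehicles (each non-empty) and, for each split, find the best tour for each vehicle:
  {#101} + {#102, #103, #104, #105}: 8 + 83 = 91
  {#102} + {#101, #103, #104, #105}: 18 + 73 = 91
  {#101, #102} + {#103, #104, #105}: 18 + 73 = 91
  {#103} + {#101, #102, #104, #105}: 54 + 44 = 98
  {#101, #103} + {#102, #104, #105}: 54 + 44 = 98
  {#102, #103} + {#101, #104, #105}: 64 + 34 = 98
  … (15 splits in total)
  {#101, #102, #103} + {#104, #105}: 64 + 26 = 90  ← best
Best: vehicle 1 Depot → #101 → #102 → #103 → Depot = 64; vehicle 2 Depot → #104 → #105 → Depot = 26; combined 90.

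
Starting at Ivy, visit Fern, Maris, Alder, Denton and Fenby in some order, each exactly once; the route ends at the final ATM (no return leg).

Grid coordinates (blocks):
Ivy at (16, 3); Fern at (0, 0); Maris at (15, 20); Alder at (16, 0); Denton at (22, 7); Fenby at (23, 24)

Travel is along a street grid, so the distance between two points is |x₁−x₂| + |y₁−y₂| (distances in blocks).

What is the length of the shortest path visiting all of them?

Shortest open route: 77 blocks.

There are 5! = 120 possible orderings.
Ivy → Fern → Maris → Alder → Denton → Fenby: 19+35+21+13+18 = 106
Ivy → Fern → Maris → Alder → Fenby → Denton: 19+35+21+31+18 = 124
Ivy → Fern → Maris → Denton → Alder → Fenby: 19+35+20+13+31 = 118
Ivy → Fern → Maris → Denton → Fenby → Alder: 19+35+20+18+31 = 123
Ivy → Fern → Maris → Fenby → Alder → Denton: 19+35+12+31+13 = 110
Ivy → Fern → Maris → Fenby → Denton → Alder: 19+35+12+18+13 = 97
Ivy → Fern → Alder → Maris → Denton → Fenby: 19+16+21+20+18 = 94
Ivy → Fern → Alder → Maris → Fenby → Denton: 19+16+21+12+18 = 86
Ivy → Fern → Alder → Denton → Maris → Fenby: 19+16+13+20+12 = 80
Ivy → Fern → Alder → Denton → Fenby → Maris: 19+16+13+18+12 = 78
Ivy → Fern → Alder → Fenby → Maris → Denton: 19+16+31+12+20 = 98
Ivy → Fern → Alder → Fenby → Denton → Maris: 19+16+31+18+20 = 104
Ivy → Fern → Denton → Maris → Alder → Fenby: 19+29+20+21+31 = 120
Ivy → Fern → Denton → Maris → Fenby → Alder: 19+29+20+12+31 = 111
… (106 more)
Ivy → Maris → Fenby → Denton → Alder → Fern: 18+12+18+13+16 = 77  ← best
The minimum is 77.
One shortest path: Ivy → Maris → Fenby → Denton → Alder → Fern.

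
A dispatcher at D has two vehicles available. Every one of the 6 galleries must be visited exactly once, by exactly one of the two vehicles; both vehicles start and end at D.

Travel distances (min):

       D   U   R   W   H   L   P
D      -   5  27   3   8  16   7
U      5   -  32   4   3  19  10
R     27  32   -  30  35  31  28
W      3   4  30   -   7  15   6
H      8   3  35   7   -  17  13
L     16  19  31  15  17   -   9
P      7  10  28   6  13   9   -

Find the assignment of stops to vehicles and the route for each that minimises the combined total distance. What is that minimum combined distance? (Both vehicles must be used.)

Minimum combined distance: 92 min.

Try each way of splitting the stops between the two vehicles (each non-empty) and, for each split, find the best tour for each vehicle:
  {U} + {R, W, H, L, P}: 10 + 88 = 98
  {R} + {U, W, H, L, P}: 54 + 43 = 97
  {U, R} + {W, H, L, P}: 64 + 43 = 107
  {W} + {U, R, H, L, P}: 6 + 88 = 94
  {U, W} + {R, H, L, P}: 12 + 88 = 100
  {R, W} + {U, H, L, P}: 60 + 41 = 101
  … (31 splits in total)
  {U, H} + {R, W, L, P}: 16 + 76 = 92  ← best
Best: vehicle 1 D → U → H → D = 16; vehicle 2 D → R → L → P → W → D = 76; combined 92.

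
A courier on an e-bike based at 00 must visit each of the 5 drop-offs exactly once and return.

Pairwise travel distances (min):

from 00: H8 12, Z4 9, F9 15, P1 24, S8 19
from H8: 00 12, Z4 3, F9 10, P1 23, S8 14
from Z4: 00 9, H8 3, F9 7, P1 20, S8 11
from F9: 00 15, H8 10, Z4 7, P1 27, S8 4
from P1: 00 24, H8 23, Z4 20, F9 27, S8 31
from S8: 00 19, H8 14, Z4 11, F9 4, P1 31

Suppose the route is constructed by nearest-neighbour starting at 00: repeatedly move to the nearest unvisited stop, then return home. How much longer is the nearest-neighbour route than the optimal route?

From 00: Z4=9, H8=12, F9=15, S8=19, P1=24 → choose Z4 (9).
From Z4: H8=3, F9=7, S8=11, P1=20 → choose H8 (3).
From H8: F9=10, S8=14, P1=23 → choose F9 (10).
From F9: S8=4, P1=27 → choose S8 (4).
From S8: P1=31 → choose P1 (31).
NN route 00 → Z4 → H8 → F9 → S8 → P1 → 00 costs 81.
Optimal: 00 → F9 → S8 → H8 → Z4 → P1 → 00 costs 80 (by enumerating all 60 distinct tours).
Excess = 81 − 80 = 1.

Excess over optimum: 1 min.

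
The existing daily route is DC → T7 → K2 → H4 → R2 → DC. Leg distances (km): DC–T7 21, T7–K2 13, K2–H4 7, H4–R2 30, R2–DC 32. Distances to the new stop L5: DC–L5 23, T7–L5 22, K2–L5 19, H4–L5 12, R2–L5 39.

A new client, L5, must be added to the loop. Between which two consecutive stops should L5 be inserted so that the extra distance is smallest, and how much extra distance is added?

Insertion cost between consecutive stops i–j is d(i,L5) + d(L5,j) − d(i,j):
  between DC and T7: 23 + 22 − 21 = 24
  between T7 and K2: 22 + 19 − 13 = 28
  between K2 and H4: 19 + 12 − 7 = 24
  between H4 and R2: 12 + 39 − 30 = 21
  between R2 and DC: 39 + 23 − 32 = 30
Cheapest insertion is between H4 and R2, adding 21.
New total = 103 + 21 = 124.

+21 km — insert L5 between H4 and R2.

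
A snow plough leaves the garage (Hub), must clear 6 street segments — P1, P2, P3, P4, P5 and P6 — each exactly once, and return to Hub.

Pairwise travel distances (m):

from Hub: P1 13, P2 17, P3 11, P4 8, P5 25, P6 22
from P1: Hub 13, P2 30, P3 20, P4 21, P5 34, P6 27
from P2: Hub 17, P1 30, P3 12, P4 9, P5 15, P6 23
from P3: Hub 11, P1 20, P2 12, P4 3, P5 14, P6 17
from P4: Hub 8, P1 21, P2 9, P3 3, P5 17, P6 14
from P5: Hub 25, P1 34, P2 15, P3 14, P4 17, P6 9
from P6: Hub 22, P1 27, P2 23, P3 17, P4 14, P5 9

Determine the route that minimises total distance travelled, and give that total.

With 6 stops there are 6!/2 = 360 distinct round trips (a route and its reverse cost the same).
Hub→P1→P2→P3→P4→P5→P6→Hub: 13+30+12+3+17+9+22 = 106
Hub→P1→P2→P3→P4→P6→P5→Hub: 13+30+12+3+14+9+25 = 106
Hub→P1→P2→P3→P5→P4→P6→Hub: 13+30+12+14+17+14+22 = 122
Hub→P1→P2→P3→P5→P6→P4→Hub: 13+30+12+14+9+14+8 = 100
Hub→P1→P2→P3→P6→P4→P5→Hub: 13+30+12+17+14+17+25 = 128
Hub→P1→P2→P3→P6→P5→P4→Hub: 13+30+12+17+9+17+8 = 106
Hub→P1→P2→P4→P3→P5→P6→Hub: 13+30+9+3+14+9+22 = 100
Hub→P1→P2→P4→P3→P6→P5→Hub: 13+30+9+3+17+9+25 = 106
… (352 more)
Hub→P1→P6→P5→P2→P3→P4→Hub: 13+27+9+15+12+3+8 = 87  ← best
The minimum is 87.
One optimal route: Hub → P1 → P6 → P5 → P2 → P3 → P4 → Hub (or its reverse).

Shortest round trip = 87 m.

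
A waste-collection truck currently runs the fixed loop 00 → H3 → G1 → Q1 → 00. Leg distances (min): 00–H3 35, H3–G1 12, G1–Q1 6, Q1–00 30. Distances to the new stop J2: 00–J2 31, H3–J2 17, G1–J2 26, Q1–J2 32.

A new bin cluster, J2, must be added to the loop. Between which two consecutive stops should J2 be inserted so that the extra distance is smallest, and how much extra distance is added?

+13 min — insert J2 between 00 and H3.

Insertion cost between consecutive stops i–j is d(i,J2) + d(J2,j) − d(i,j):
  between 00 and H3: 31 + 17 − 35 = 13
  between H3 and G1: 17 + 26 − 12 = 31
  between G1 and Q1: 26 + 32 − 6 = 52
  between Q1 and 00: 32 + 31 − 30 = 33
Cheapest insertion is between 00 and H3, adding 13.
New total = 83 + 13 = 96.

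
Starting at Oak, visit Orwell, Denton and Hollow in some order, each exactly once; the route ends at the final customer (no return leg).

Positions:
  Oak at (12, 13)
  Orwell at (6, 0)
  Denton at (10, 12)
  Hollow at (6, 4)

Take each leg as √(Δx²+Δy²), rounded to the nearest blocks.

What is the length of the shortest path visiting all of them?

Shortest open route: 15 blocks.

There are 3! = 6 possible orderings.
Oak → Orwell → Denton → Hollow: 14+13+9 = 36
Oak → Orwell → Hollow → Denton: 14+4+9 = 27
Oak → Denton → Orwell → Hollow: 2+13+4 = 19
Oak → Denton → Hollow → Orwell: 2+9+4 = 15
Oak → Hollow → Orwell → Denton: 11+4+13 = 28
Oak → Hollow → Denton → Orwell: 11+9+13 = 33
The minimum is 15.
One shortest path: Oak → Denton → Hollow → Orwell.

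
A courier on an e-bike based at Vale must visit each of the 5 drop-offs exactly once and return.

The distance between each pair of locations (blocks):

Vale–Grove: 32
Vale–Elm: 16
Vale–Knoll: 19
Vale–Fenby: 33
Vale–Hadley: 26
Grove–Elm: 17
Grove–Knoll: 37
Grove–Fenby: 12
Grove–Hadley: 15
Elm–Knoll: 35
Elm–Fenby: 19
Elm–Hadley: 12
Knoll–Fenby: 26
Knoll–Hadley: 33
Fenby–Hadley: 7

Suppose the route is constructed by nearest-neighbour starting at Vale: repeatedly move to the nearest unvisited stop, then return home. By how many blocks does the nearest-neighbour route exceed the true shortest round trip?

From Vale: Elm=16, Knoll=19, Hadley=26, Grove=32, Fenby=33 → choose Elm (16).
From Elm: Hadley=12, Grove=17, Fenby=19, Knoll=35 → choose Hadley (12).
From Hadley: Fenby=7, Grove=15, Knoll=33 → choose Fenby (7).
From Fenby: Grove=12, Knoll=26 → choose Grove (12).
From Grove: Knoll=37 → choose Knoll (37).
NN route Vale → Elm → Hadley → Fenby → Grove → Knoll → Vale costs 103.
Optimal: Vale → Elm → Grove → Hadley → Fenby → Knoll → Vale costs 100 (by enumerating all 60 distinct tours).
Excess = 103 − 100 = 3.

The nearest-neighbour route is 3 blocks longer than optimal.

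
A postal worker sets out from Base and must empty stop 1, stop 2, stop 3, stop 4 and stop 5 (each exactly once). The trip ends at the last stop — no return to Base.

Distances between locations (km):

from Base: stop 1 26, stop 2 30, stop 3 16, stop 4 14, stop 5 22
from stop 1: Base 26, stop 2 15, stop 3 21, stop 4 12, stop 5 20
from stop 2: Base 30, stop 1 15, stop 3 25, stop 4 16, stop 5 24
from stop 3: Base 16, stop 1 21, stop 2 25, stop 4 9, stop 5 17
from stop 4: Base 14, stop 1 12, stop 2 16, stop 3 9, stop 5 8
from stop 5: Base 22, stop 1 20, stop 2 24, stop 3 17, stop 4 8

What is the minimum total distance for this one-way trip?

68 km — the minimum one-way total.

There are 5! = 120 possible orderings.
Base → stop 1 → stop 2 → stop 3 → stop 4 → stop 5: 26+15+25+9+8 = 83
Base → stop 1 → stop 2 → stop 3 → stop 5 → stop 4: 26+15+25+17+8 = 91
Base → stop 1 → stop 2 → stop 4 → stop 3 → stop 5: 26+15+16+9+17 = 83
Base → stop 1 → stop 2 → stop 4 → stop 5 → stop 3: 26+15+16+8+17 = 82
Base → stop 1 → stop 2 → stop 5 → stop 3 → stop 4: 26+15+24+17+9 = 91
Base → stop 1 → stop 2 → stop 5 → stop 4 → stop 3: 26+15+24+8+9 = 82
Base → stop 1 → stop 3 → stop 2 → stop 4 → stop 5: 26+21+25+16+8 = 96
Base → stop 1 → stop 3 → stop 2 → stop 5 → stop 4: 26+21+25+24+8 = 104
Base → stop 1 → stop 3 → stop 4 → stop 2 → stop 5: 26+21+9+16+24 = 96
Base → stop 1 → stop 3 → stop 4 → stop 5 → stop 2: 26+21+9+8+24 = 88
Base → stop 1 → stop 3 → stop 5 → stop 2 → stop 4: 26+21+17+24+16 = 104
Base → stop 1 → stop 3 → stop 5 → stop 4 → stop 2: 26+21+17+8+16 = 88
Base → stop 1 → stop 4 → stop 2 → stop 3 → stop 5: 26+12+16+25+17 = 96
Base → stop 1 → stop 4 → stop 2 → stop 5 → stop 3: 26+12+16+24+17 = 95
… (106 more)
Base → stop 3 → stop 4 → stop 5 → stop 1 → stop 2: 16+9+8+20+15 = 68  ← best
The minimum is 68.
One shortest path: Base → stop 3 → stop 4 → stop 5 → stop 1 → stop 2.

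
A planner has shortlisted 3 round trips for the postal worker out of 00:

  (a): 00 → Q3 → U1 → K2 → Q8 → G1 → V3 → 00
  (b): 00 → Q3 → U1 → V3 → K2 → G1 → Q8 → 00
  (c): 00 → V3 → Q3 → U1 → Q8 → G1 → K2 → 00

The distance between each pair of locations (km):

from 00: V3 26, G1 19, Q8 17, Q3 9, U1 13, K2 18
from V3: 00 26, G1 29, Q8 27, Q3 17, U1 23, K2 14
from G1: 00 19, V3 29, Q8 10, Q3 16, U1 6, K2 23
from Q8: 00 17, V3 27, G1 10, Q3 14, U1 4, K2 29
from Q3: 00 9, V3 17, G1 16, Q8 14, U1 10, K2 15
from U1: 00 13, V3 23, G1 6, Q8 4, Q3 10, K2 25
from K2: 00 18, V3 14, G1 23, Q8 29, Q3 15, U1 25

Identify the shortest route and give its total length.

(a): 9 + 10 + 25 + 29 + 10 + 29 + 26 = 138
(b): 9 + 10 + 23 + 14 + 23 + 10 + 17 = 106
(c): 26 + 17 + 10 + 4 + 10 + 23 + 18 = 108

Shortest is (b), total 106 km.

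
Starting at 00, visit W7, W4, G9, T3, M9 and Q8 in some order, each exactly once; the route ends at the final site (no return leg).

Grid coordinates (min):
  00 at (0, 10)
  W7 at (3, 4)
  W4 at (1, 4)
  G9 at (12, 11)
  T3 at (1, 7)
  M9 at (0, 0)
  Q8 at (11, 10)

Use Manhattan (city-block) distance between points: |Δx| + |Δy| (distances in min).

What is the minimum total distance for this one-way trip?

35 min — the minimum one-way total.

There are 6! = 720 possible orderings.
00 - W7 - W4 - G9 - T3 - M9 - Q8: 9+2+18+15+8+21 = 73
00 - W7 - W4 - G9 - T3 - Q8 - M9: 9+2+18+15+13+21 = 78
00 - W7 - W4 - G9 - M9 - T3 - Q8: 9+2+18+23+8+13 = 73
00 - W7 - W4 - G9 - M9 - Q8 - T3: 9+2+18+23+21+13 = 86
00 - W7 - W4 - G9 - Q8 - T3 - M9: 9+2+18+2+13+8 = 52
00 - W7 - W4 - G9 - Q8 - M9 - T3: 9+2+18+2+21+8 = 60
00 - W7 - W4 - T3 - G9 - M9 - Q8: 9+2+3+15+23+21 = 73
00 - W7 - W4 - T3 - G9 - Q8 - M9: 9+2+3+15+2+21 = 52
… (712 more)
00 - T3 - W4 - M9 - W7 - Q8 - G9: 4+3+5+7+14+2 = 35  ← best
The minimum is 35.
One shortest path: 00 → T3 → W4 → M9 → W7 → Q8 → G9.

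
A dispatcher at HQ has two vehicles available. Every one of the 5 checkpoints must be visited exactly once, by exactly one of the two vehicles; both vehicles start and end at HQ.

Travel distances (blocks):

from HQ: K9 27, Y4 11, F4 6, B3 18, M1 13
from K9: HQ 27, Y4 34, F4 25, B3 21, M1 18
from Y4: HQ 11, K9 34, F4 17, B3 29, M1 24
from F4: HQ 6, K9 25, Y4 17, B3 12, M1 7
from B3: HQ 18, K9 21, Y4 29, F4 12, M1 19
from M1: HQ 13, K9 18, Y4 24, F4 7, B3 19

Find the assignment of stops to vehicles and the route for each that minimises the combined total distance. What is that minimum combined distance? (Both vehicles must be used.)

92 blocks — the smallest possible combined total.

There are 2^4 − 1 = 15 ways to divide the 5 stops into two non-empty groups. For each, the best each vehicle can do is its own shortest tour through its group:
  {K9} + {Y4, F4, B3, M1}: 54 + 72 = 126
  {Y4} + {K9, F4, B3, M1}: 22 + 70 = 92
  {K9, Y4} + {F4, B3, M1}: 72 + 50 = 122
  {F4} + {K9, Y4, B3, M1}: 12 + 92 = 104
  {K9, F4} + {Y4, B3, M1}: 58 + 72 = 130
  {Y4, F4} + {K9, B3, M1}: 34 + 70 = 104
  … (15 splits in total)
Best: vehicle 1 HQ → Y4 → HQ = 22; vehicle 2 HQ → F4 → B3 → K9 → M1 → HQ = 70; combined 92.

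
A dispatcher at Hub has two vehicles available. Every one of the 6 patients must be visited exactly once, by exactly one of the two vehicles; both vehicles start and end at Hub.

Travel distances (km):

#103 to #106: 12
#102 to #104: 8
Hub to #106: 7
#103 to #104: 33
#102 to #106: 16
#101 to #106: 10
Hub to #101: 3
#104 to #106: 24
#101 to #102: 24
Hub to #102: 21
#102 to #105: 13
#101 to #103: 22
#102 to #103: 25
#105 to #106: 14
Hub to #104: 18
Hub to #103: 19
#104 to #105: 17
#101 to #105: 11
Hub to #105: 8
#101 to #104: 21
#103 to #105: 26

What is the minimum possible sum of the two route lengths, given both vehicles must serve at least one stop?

There are 2^5 − 1 = 31 ways to divide the 6 stops into two non-empty groups. For each, the best each vehicle can do is its own shortest tour through its group:
  {#101} + {#102, #103, #104, #105, #106}: 6 + 77 = 83
  {#102} + {#101, #103, #104, #105, #106}: 42 + 83 = 125
  {#101, #102} + {#103, #104, #105, #106}: 48 + 77 = 125
  {#103} + {#101, #102, #104, #105, #106}: 38 + 62 = 100
  {#101, #103} + {#102, #104, #105, #106}: 44 + 56 = 100
  {#102, #103} + {#101, #104, #105, #106}: 65 + 62 = 127
  … (31 splits in total)
Best: vehicle 1 Hub → #101 → Hub = 6; vehicle 2 Hub → #105 → #104 → #102 → #103 → #106 → Hub = 77; combined 83.

Minimum combined distance: 83 km.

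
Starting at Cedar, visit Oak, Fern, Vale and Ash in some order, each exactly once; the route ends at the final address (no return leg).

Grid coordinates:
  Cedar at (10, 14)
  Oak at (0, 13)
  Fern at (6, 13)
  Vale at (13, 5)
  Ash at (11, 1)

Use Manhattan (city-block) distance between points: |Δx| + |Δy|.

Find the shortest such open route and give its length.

Minimum one-way distance = 38.

There are 4! = 24 possible orderings.
Cedar → Oak → Fern → Vale → Ash: 11+6+15+6 = 38
Cedar → Oak → Fern → Ash → Vale: 11+6+17+6 = 40
Cedar → Oak → Vale → Fern → Ash: 11+21+15+17 = 64
Cedar → Oak → Vale → Ash → Fern: 11+21+6+17 = 55
Cedar → Oak → Ash → Fern → Vale: 11+23+17+15 = 66
Cedar → Oak → Ash → Vale → Fern: 11+23+6+15 = 55
Cedar → Fern → Oak → Vale → Ash: 5+6+21+6 = 38
Cedar → Fern → Oak → Ash → Vale: 5+6+23+6 = 40
Cedar → Fern → Vale → Oak → Ash: 5+15+21+23 = 64
Cedar → Fern → Vale → Ash → Oak: 5+15+6+23 = 49
Cedar → Fern → Ash → Oak → Vale: 5+17+23+21 = 66
Cedar → Fern → Ash → Vale → Oak: 5+17+6+21 = 49
Cedar → Vale → Oak → Fern → Ash: 12+21+6+17 = 56
Cedar → Vale → Oak → Ash → Fern: 12+21+23+17 = 73
… (10 more)
The minimum is 38.
One shortest path: Cedar → Oak → Fern → Vale → Ash.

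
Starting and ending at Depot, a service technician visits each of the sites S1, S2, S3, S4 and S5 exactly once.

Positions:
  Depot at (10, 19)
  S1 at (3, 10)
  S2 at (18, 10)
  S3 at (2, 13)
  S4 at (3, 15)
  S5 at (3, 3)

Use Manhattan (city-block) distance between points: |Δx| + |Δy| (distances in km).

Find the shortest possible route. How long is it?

There are 60 distinct closed tours to check (reversals are equivalent).
Depot - S1 - S2 - S3 - S4 - S5 - Depot: 16+15+19+3+12+23 = 88
Depot - S1 - S2 - S3 - S5 - S4 - Depot: 16+15+19+11+12+11 = 84
Depot - S1 - S2 - S4 - S3 - S5 - Depot: 16+15+20+3+11+23 = 88
Depot - S1 - S2 - S4 - S5 - S3 - Depot: 16+15+20+12+11+14 = 88
Depot - S1 - S2 - S5 - S3 - S4 - Depot: 16+15+22+11+3+11 = 78
Depot - S1 - S2 - S5 - S4 - S3 - Depot: 16+15+22+12+3+14 = 82
Depot - S1 - S3 - S2 - S4 - S5 - Depot: 16+4+19+20+12+23 = 94
Depot - S1 - S3 - S2 - S5 - S4 - Depot: 16+4+19+22+12+11 = 84
Depot - S1 - S3 - S4 - S2 - S5 - Depot: 16+4+3+20+22+23 = 88
Depot - S1 - S3 - S4 - S5 - S2 - Depot: 16+4+3+12+22+17 = 74
Depot - S1 - S3 - S5 - S2 - S4 - Depot: 16+4+11+22+20+11 = 84
Depot - S1 - S3 - S5 - S4 - S2 - Depot: 16+4+11+12+20+17 = 80
Depot - S1 - S4 - S2 - S3 - S5 - Depot: 16+5+20+19+11+23 = 94
Depot - S1 - S4 - S2 - S5 - S3 - Depot: 16+5+20+22+11+14 = 88
… (46 more)
Depot - S2 - S1 - S5 - S3 - S4 - Depot: 17+15+7+11+3+11 = 64  ← best
The minimum is 64.
One optimal route: Depot → S2 → S1 → S5 → S3 → S4 → Depot (or its reverse).

Shortest round trip = 64 km.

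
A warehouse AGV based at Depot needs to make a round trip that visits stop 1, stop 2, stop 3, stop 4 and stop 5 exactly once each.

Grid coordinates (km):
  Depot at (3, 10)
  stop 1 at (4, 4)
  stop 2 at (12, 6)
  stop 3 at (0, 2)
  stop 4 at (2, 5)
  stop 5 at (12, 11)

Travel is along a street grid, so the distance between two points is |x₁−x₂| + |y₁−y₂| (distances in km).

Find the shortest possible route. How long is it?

Shortest round trip = 42 km.

With 5 stops there are 5!/2 = 60 distinct round trips (a route and its reverse cost the same).
Depot-stop 1-stop 2-stop 3-stop 4-stop 5-Depot: 7+10+16+5+16+10 = 64
Depot-stop 1-stop 2-stop 3-stop 5-stop 4-Depot: 7+10+16+21+16+6 = 76
Depot-stop 1-stop 2-stop 4-stop 3-stop 5-Depot: 7+10+11+5+21+10 = 64
Depot-stop 1-stop 2-stop 4-stop 5-stop 3-Depot: 7+10+11+16+21+11 = 76
Depot-stop 1-stop 2-stop 5-stop 3-stop 4-Depot: 7+10+5+21+5+6 = 54
Depot-stop 1-stop 2-stop 5-stop 4-stop 3-Depot: 7+10+5+16+5+11 = 54
Depot-stop 1-stop 3-stop 2-stop 4-stop 5-Depot: 7+6+16+11+16+10 = 66
Depot-stop 1-stop 3-stop 2-stop 5-stop 4-Depot: 7+6+16+5+16+6 = 56
Depot-stop 1-stop 3-stop 4-stop 2-stop 5-Depot: 7+6+5+11+5+10 = 44
Depot-stop 1-stop 3-stop 4-stop 5-stop 2-Depot: 7+6+5+16+5+13 = 52
Depot-stop 1-stop 3-stop 5-stop 2-stop 4-Depot: 7+6+21+5+11+6 = 56
Depot-stop 1-stop 3-stop 5-stop 4-stop 2-Depot: 7+6+21+16+11+13 = 74
Depot-stop 1-stop 4-stop 2-stop 3-stop 5-Depot: 7+3+11+16+21+10 = 68
Depot-stop 1-stop 4-stop 2-stop 5-stop 3-Depot: 7+3+11+5+21+11 = 58
… (46 more)
Depot-stop 4-stop 3-stop 1-stop 2-stop 5-Depot: 6+5+6+10+5+10 = 42  ← best
The minimum is 42.
One optimal route: Depot → stop 4 → stop 3 → stop 1 → stop 2 → stop 5 → Depot (or its reverse).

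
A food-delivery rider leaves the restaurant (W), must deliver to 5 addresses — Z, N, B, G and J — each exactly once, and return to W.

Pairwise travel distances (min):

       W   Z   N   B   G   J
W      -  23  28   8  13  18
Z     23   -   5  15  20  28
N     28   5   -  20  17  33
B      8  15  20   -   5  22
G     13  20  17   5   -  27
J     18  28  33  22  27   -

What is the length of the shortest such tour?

With 5 stops there are 5!/2 = 60 distinct round trips (a route and its reverse cost the same).
W → Z → N → B → G → J → W: 23+5+20+5+27+18 = 98
W → Z → N → B → J → G → W: 23+5+20+22+27+13 = 110
W → Z → N → G → B → J → W: 23+5+17+5+22+18 = 90
W → Z → N → G → J → B → W: 23+5+17+27+22+8 = 102
W → Z → N → J → B → G → W: 23+5+33+22+5+13 = 101
W → Z → N → J → G → B → W: 23+5+33+27+5+8 = 101
W → Z → B → N → G → J → W: 23+15+20+17+27+18 = 120
W → Z → B → N → J → G → W: 23+15+20+33+27+13 = 131
W → Z → B → G → N → J → W: 23+15+5+17+33+18 = 111
W → Z → B → G → J → N → W: 23+15+5+27+33+28 = 131
W → Z → B → J → N → G → W: 23+15+22+33+17+13 = 123
W → Z → B → J → G → N → W: 23+15+22+27+17+28 = 132
W → Z → G → N → B → J → W: 23+20+17+20+22+18 = 120
W → Z → G → N → J → B → W: 23+20+17+33+22+8 = 123
… (46 more)
W → B → G → N → Z → J → W: 8+5+17+5+28+18 = 81  ← best
The minimum is 81.
One optimal route: W → B → G → N → Z → J → W (or its reverse).

81 min — the shortest possible round trip.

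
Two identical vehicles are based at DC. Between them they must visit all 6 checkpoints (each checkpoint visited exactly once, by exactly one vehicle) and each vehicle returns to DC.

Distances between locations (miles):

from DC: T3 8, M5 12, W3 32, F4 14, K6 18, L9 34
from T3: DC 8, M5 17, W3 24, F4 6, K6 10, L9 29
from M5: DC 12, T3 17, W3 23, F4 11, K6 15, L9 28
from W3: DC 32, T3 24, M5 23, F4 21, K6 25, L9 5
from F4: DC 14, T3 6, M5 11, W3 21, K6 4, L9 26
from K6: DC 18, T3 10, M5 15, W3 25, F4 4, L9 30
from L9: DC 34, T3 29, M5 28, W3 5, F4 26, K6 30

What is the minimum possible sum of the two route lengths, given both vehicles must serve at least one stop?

104 miles — the smallest possible combined total.

Try each way of splitting the stops between the two vehicles (each non-empty) and, for each split, find the best tour for each vehicle:
  {T3} + {M5, W3, F4, K6, L9}: 16 + 88 = 104
  {M5} + {T3, W3, F4, K6, L9}: 24 + 82 = 106
  {T3, M5} + {W3, F4, K6, L9}: 37 + 82 = 119
  {W3} + {T3, M5, F4, K6, L9}: 64 + 88 = 152
  {T3, W3} + {M5, F4, K6, L9}: 64 + 88 = 152
  {M5, W3} + {T3, F4, K6, L9}: 67 + 82 = 149
  … (31 splits in total)
Best: vehicle 1 DC → T3 → DC = 16; vehicle 2 DC → M5 → W3 → L9 → F4 → K6 → DC = 88; combined 104.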